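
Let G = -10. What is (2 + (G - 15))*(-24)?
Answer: 552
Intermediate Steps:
(2 + (G - 15))*(-24) = (2 + (-10 - 15))*(-24) = (2 - 25)*(-24) = -23*(-24) = 552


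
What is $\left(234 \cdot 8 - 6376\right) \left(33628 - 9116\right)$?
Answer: $-110402048$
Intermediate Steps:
$\left(234 \cdot 8 - 6376\right) \left(33628 - 9116\right) = \left(1872 - 6376\right) 24512 = \left(-4504\right) 24512 = -110402048$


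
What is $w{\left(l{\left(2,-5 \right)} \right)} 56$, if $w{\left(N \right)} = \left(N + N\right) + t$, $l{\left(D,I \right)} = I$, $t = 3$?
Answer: $-392$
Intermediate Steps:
$w{\left(N \right)} = 3 + 2 N$ ($w{\left(N \right)} = \left(N + N\right) + 3 = 2 N + 3 = 3 + 2 N$)
$w{\left(l{\left(2,-5 \right)} \right)} 56 = \left(3 + 2 \left(-5\right)\right) 56 = \left(3 - 10\right) 56 = \left(-7\right) 56 = -392$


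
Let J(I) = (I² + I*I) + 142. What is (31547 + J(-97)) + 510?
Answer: 51017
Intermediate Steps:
J(I) = 142 + 2*I² (J(I) = (I² + I²) + 142 = 2*I² + 142 = 142 + 2*I²)
(31547 + J(-97)) + 510 = (31547 + (142 + 2*(-97)²)) + 510 = (31547 + (142 + 2*9409)) + 510 = (31547 + (142 + 18818)) + 510 = (31547 + 18960) + 510 = 50507 + 510 = 51017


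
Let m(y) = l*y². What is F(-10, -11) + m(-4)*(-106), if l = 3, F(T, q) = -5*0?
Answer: -5088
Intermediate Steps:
F(T, q) = 0
m(y) = 3*y²
F(-10, -11) + m(-4)*(-106) = 0 + (3*(-4)²)*(-106) = 0 + (3*16)*(-106) = 0 + 48*(-106) = 0 - 5088 = -5088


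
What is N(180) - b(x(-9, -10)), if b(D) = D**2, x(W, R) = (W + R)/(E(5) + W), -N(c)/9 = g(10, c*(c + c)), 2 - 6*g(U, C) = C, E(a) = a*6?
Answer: 42863516/441 ≈ 97196.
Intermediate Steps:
E(a) = 6*a
g(U, C) = 1/3 - C/6
N(c) = -3 + 3*c**2 (N(c) = -9*(1/3 - c*(c + c)/6) = -9*(1/3 - c*2*c/6) = -9*(1/3 - c**2/3) = -3 + 3*c**2)
x(W, R) = (R + W)/(30 + W) (x(W, R) = (W + R)/(6*5 + W) = (R + W)/(30 + W))
N(180) - b(x(-9, -10)) = (-3 + 3*180**2) - ((-10 - 9)/(30 - 9))**2 = (-3 + 3*32400) - (-19/21)**2 = (-3 + 97200) - ((1/21)*(-19))**2 = 97197 - (-19/21)**2 = 97197 - 1*361/441 = 97197 - 361/441 = 42863516/441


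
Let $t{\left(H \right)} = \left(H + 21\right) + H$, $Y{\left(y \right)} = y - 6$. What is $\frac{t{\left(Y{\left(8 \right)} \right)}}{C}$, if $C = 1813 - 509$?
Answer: $\frac{25}{1304} \approx 0.019172$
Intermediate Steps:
$Y{\left(y \right)} = -6 + y$ ($Y{\left(y \right)} = y - 6 = -6 + y$)
$t{\left(H \right)} = 21 + 2 H$ ($t{\left(H \right)} = \left(21 + H\right) + H = 21 + 2 H$)
$C = 1304$
$\frac{t{\left(Y{\left(8 \right)} \right)}}{C} = \frac{21 + 2 \left(-6 + 8\right)}{1304} = \left(21 + 2 \cdot 2\right) \frac{1}{1304} = \left(21 + 4\right) \frac{1}{1304} = 25 \cdot \frac{1}{1304} = \frac{25}{1304}$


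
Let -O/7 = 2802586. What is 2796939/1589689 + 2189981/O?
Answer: 51389245883869/31186680950278 ≈ 1.6478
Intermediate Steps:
O = -19618102 (O = -7*2802586 = -19618102)
2796939/1589689 + 2189981/O = 2796939/1589689 + 2189981/(-19618102) = 2796939*(1/1589689) + 2189981*(-1/19618102) = 2796939/1589689 - 2189981/19618102 = 51389245883869/31186680950278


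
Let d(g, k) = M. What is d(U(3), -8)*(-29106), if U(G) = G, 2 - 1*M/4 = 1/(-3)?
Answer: -271656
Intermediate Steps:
M = 28/3 (M = 8 - 4/(-3) = 8 - 4*(-⅓) = 8 + 4/3 = 28/3 ≈ 9.3333)
d(g, k) = 28/3
d(U(3), -8)*(-29106) = (28/3)*(-29106) = -271656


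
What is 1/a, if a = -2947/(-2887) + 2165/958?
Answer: 2765746/9073581 ≈ 0.30481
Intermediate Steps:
a = 9073581/2765746 (a = -2947*(-1/2887) + 2165*(1/958) = 2947/2887 + 2165/958 = 9073581/2765746 ≈ 3.2807)
1/a = 1/(9073581/2765746) = 2765746/9073581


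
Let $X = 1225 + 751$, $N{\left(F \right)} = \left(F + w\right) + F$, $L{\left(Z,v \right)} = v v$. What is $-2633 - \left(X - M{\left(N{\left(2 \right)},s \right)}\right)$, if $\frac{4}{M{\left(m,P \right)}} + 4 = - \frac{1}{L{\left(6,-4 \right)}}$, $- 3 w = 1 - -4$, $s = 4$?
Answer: $- \frac{299649}{65} \approx -4610.0$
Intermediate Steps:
$L{\left(Z,v \right)} = v^{2}$
$w = - \frac{5}{3}$ ($w = - \frac{1 - -4}{3} = - \frac{1 + 4}{3} = \left(- \frac{1}{3}\right) 5 = - \frac{5}{3} \approx -1.6667$)
$N{\left(F \right)} = - \frac{5}{3} + 2 F$ ($N{\left(F \right)} = \left(F - \frac{5}{3}\right) + F = \left(- \frac{5}{3} + F\right) + F = - \frac{5}{3} + 2 F$)
$M{\left(m,P \right)} = - \frac{64}{65}$ ($M{\left(m,P \right)} = \frac{4}{-4 - \frac{1}{\left(-4\right)^{2}}} = \frac{4}{-4 - \frac{1}{16}} = \frac{4}{- \frac{65}{16}} = 4 \left(- \frac{16}{65}\right) = - \frac{64}{65}$)
$X = 1976$
$-2633 - \left(X - M{\left(N{\left(2 \right)},s \right)}\right) = -2633 - \left(1976 - - \frac{64}{65}\right) = -2633 - \left(1976 + \frac{64}{65}\right) = -2633 - \frac{128504}{65} = - \frac{299649}{65}$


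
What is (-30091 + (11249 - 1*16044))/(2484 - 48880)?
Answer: 17443/23198 ≈ 0.75192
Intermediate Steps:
(-30091 + (11249 - 1*16044))/(2484 - 48880) = (-30091 + (11249 - 16044))/(-46396) = (-30091 - 4795)*(-1/46396) = -34886*(-1/46396) = 17443/23198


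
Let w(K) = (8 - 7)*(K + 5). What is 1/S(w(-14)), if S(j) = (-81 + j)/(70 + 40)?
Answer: -11/9 ≈ -1.2222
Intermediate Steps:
w(K) = 5 + K (w(K) = 1*(5 + K) = 5 + K)
S(j) = -81/110 + j/110 (S(j) = (-81 + j)/110 = (-81 + j)*(1/110) = -81/110 + j/110)
1/S(w(-14)) = 1/(-81/110 + (5 - 14)/110) = 1/(-81/110 + (1/110)*(-9)) = 1/(-81/110 - 9/110) = 1/(-9/11) = -11/9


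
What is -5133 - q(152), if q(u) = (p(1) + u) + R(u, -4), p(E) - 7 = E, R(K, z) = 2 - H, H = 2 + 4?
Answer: -5289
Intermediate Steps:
H = 6
R(K, z) = -4 (R(K, z) = 2 - 1*6 = 2 - 6 = -4)
p(E) = 7 + E
q(u) = 4 + u (q(u) = ((7 + 1) + u) - 4 = (8 + u) - 4 = 4 + u)
-5133 - q(152) = -5133 - (4 + 152) = -5133 - 1*156 = -5133 - 156 = -5289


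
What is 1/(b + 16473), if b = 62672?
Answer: 1/79145 ≈ 1.2635e-5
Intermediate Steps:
1/(b + 16473) = 1/(62672 + 16473) = 1/79145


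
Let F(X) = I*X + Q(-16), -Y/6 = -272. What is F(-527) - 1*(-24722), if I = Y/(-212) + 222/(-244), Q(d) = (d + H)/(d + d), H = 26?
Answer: 1513461795/51728 ≈ 29258.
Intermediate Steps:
Y = 1632 (Y = -6*(-272) = 1632)
Q(d) = (26 + d)/(2*d) (Q(d) = (d + 26)/(d + d) = (26 + d)/((2*d)) = (26 + d)*(1/(2*d)) = (26 + d)/(2*d))
I = -55659/6466 (I = 1632/(-212) + 222/(-244) = 1632*(-1/212) + 222*(-1/244) = -408/53 - 111/122 = -55659/6466 ≈ -8.6080)
F(X) = -5/16 - 55659*X/6466 (F(X) = -55659*X/6466 + (½)*(26 - 16)/(-16) = -55659*X/6466 + (½)*(-1/16)*10 = -55659*X/6466 - 5/16 = -5/16 - 55659*X/6466)
F(-527) - 1*(-24722) = (-5/16 - 55659/6466*(-527)) - 1*(-24722) = (-5/16 + 29332293/6466) + 24722 = 234642179/51728 + 24722 = 1513461795/51728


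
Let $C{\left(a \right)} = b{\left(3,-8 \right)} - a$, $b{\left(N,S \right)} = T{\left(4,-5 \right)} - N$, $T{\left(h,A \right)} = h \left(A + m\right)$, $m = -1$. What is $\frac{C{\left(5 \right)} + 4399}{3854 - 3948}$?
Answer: $- \frac{4367}{94} \approx -46.457$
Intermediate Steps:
$T{\left(h,A \right)} = h \left(-1 + A\right)$ ($T{\left(h,A \right)} = h \left(A - 1\right) = h \left(-1 + A\right)$)
$b{\left(N,S \right)} = -24 - N$ ($b{\left(N,S \right)} = 4 \left(-1 - 5\right) - N = 4 \left(-6\right) - N = -24 - N$)
$C{\left(a \right)} = -27 - a$ ($C{\left(a \right)} = \left(-24 - 3\right) - a = -27 - a$)
$\frac{C{\left(5 \right)} + 4399}{3854 - 3948} = \frac{\left(-27 - 5\right) + 4399}{3854 - 3948} = \frac{\left(-27 - 5\right) + 4399}{-94} = \left(-32 + 4399\right) \left(- \frac{1}{94}\right) = 4367 \left(- \frac{1}{94}\right) = - \frac{4367}{94}$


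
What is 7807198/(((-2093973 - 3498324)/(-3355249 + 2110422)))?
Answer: 159321489586/91677 ≈ 1.7379e+6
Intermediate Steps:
7807198/(((-2093973 - 3498324)/(-3355249 + 2110422))) = 7807198/((-5592297/(-1244827))) = 7807198/((-5592297*(-1/1244827))) = 7807198/(91677/20407) = 7807198*(20407/91677) = 159321489586/91677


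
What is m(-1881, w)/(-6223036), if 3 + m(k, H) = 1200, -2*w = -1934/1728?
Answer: -1197/6223036 ≈ -0.00019235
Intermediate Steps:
w = 967/1728 (w = -(-967)/1728 = -½*(-967/864) = 967/1728 ≈ 0.55961)
m(k, H) = 1197 (m(k, H) = -3 + 1200 = 1197)
m(-1881, w)/(-6223036) = 1197/(-6223036) = 1197*(-1/6223036) = -1197/6223036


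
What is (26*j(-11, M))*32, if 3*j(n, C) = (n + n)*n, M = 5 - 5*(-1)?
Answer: 201344/3 ≈ 67115.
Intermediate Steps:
M = 10 (M = 5 + 5 = 10)
j(n, C) = 2*n**2/3 (j(n, C) = ((n + n)*n)/3 = ((2*n)*n)/3 = (2*n**2)/3 = 2*n**2/3)
(26*j(-11, M))*32 = (26*((2/3)*(-11)**2))*32 = (26*((2/3)*121))*32 = (26*(242/3))*32 = (6292/3)*32 = 201344/3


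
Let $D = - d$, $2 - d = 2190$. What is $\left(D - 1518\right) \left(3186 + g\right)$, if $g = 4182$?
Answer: $4936560$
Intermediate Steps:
$d = -2188$ ($d = 2 - 2190 = -2188$)
$D = 2188$ ($D = \left(-1\right) \left(-2188\right) = 2188$)
$\left(D - 1518\right) \left(3186 + g\right) = \left(2188 - 1518\right) \left(3186 + 4182\right) = 670 \cdot 7368 = 4936560$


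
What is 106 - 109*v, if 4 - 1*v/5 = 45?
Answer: 22451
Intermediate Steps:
v = -205 (v = 20 - 5*45 = 20 - 225 = -205)
106 - 109*v = 106 - 109*(-205) = 106 + 22345 = 22451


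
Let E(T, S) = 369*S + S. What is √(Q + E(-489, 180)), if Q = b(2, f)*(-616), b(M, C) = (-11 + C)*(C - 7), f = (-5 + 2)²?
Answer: 2*√17266 ≈ 262.80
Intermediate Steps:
E(T, S) = 370*S
f = 9 (f = (-3)² = 9)
b(M, C) = (-11 + C)*(-7 + C)
Q = 2464 (Q = (77 + 9² - 18*9)*(-616) = (77 + 81 - 162)*(-616) = -4*(-616) = 2464)
√(Q + E(-489, 180)) = √(2464 + 370*180) = √(2464 + 66600) = √69064 = 2*√17266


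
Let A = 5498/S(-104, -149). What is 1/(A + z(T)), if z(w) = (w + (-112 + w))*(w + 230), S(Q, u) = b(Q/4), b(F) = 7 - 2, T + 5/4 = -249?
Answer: 40/540109 ≈ 7.4059e-5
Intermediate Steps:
T = -1001/4 (T = -5/4 - 249 = -1001/4 ≈ -250.25)
b(F) = 5
S(Q, u) = 5
A = 5498/5 ≈ 1099.6
z(w) = (-112 + 2*w)*(230 + w)
1/(A + z(T)) = 1/(5498/5 + (-25760 + 2*(-1001/4)² + 348*(-1001/4))) = 1/(5498/5 + (-25760 + 2*(1002001/16) - 87087)) = 1/(5498/5 + (-25760 + 1002001/8 - 87087)) = 1/(5498/5 + 99225/8) = 1/(540109/40) = 40/540109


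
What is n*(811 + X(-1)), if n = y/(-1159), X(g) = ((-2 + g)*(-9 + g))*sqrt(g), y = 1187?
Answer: -962657/1159 - 35610*I/1159 ≈ -830.59 - 30.725*I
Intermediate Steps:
X(g) = sqrt(g)*(-9 + g)*(-2 + g) (X(g) = ((-9 + g)*(-2 + g))*sqrt(g) = sqrt(g)*(-9 + g)*(-2 + g))
n = -1187/1159 (n = 1187/(-1159) = 1187*(-1/1159) = -1187/1159 ≈ -1.0242)
n*(811 + X(-1)) = -1187*(811 + sqrt(-1)*(18 + (-1)**2 - 11*(-1)))/1159 = -1187*(811 + I*(18 + 1 + 11))/1159 = -1187*(811 + I*30)/1159 = -1187*(811 + 30*I)/1159 = -962657/1159 - 35610*I/1159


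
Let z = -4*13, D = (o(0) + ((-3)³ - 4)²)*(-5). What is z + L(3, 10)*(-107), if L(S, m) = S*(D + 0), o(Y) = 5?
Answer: 1550378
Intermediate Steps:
D = -4830 (D = (5 + ((-3)³ - 4)²)*(-5) = (5 + (-27 - 4)²)*(-5) = (5 + (-31)²)*(-5) = (5 + 961)*(-5) = 966*(-5) = -4830)
z = -52
L(S, m) = -4830*S (L(S, m) = S*(-4830 + 0) = S*(-4830) = -4830*S)
z + L(3, 10)*(-107) = -52 - 4830*3*(-107) = -52 - 14490*(-107) = -52 + 1550430 = 1550378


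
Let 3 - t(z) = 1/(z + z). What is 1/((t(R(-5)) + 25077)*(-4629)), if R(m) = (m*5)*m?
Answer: -250/29023825371 ≈ -8.6136e-9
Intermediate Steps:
R(m) = 5*m² (R(m) = (5*m)*m = 5*m²)
t(z) = 3 - 1/(2*z) (t(z) = 3 - 1/(z + z) = 3 - 1/(2*z))
1/((t(R(-5)) + 25077)*(-4629)) = 1/(((3 - 1/(2*(5*(-5)²))) + 25077)*(-4629)) = -1/4629/((3 - 1/(2*(5*25))) + 25077) = -1/4629/((3 - ½/125) + 25077) = -1/4629/((3 - ½*1/125) + 25077) = -1/4629/((3 - 1/250) + 25077) = -1/4629/(749/250 + 25077) = -1/4629/(6269999/250) = (250/6269999)*(-1/4629) = -250/29023825371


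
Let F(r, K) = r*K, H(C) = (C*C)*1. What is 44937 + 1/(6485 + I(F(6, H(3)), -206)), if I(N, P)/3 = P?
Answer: 263645380/5867 ≈ 44937.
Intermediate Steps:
H(C) = C² (H(C) = C²*1 = C²)
F(r, K) = K*r
I(N, P) = 3*P
44937 + 1/(6485 + I(F(6, H(3)), -206)) = 44937 + 1/(6485 + 3*(-206)) = 44937 + 1/(6485 - 618) = 44937 + 1/5867 = 263645380/5867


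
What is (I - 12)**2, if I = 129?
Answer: 13689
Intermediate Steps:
(I - 12)**2 = (129 - 12)**2 = 117**2 = 13689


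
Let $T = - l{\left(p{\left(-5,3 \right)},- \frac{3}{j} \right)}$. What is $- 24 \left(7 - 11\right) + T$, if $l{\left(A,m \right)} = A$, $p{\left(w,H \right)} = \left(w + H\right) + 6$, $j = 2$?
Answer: $92$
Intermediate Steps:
$p{\left(w,H \right)} = 6 + H + w$ ($p{\left(w,H \right)} = \left(H + w\right) + 6 = 6 + H + w$)
$T = -4$ ($T = - (6 + 3 - 5) = \left(-1\right) 4 = -4$)
$- 24 \left(7 - 11\right) + T = - 24 \left(7 - 11\right) - 4 = \left(-24\right) \left(-4\right) - 4 = 96 - 4 = 92$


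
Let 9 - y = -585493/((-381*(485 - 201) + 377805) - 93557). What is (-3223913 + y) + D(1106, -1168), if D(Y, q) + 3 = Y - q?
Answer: -567148574359/176044 ≈ -3.2216e+6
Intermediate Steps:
D(Y, q) = -3 + Y - q (D(Y, q) = -3 + (Y - q) = -3 + Y - q)
y = 2169889/176044 (y = 9 - (-585493)/((-381*(485 - 201) + 377805) - 93557) = 9 - (-585493)/((-381*284 + 377805) - 93557) = 9 - (-585493)/((-108204 + 377805) - 93557) = 9 - (-585493)/(269601 - 93557) = 9 - (-585493)/176044 = 9 - 1*(-585493/176044) = 9 + 585493/176044 = 2169889/176044 ≈ 12.326)
(-3223913 + y) + D(1106, -1168) = (-3223913 + 2169889/176044) + (-3 + 1106 - 1*(-1168)) = -567548370283/176044 + (-3 + 1106 + 1168) = -567548370283/176044 + 2271 = -567148574359/176044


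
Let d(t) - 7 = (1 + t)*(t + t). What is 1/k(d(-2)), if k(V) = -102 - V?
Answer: -1/113 ≈ -0.0088496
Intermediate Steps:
d(t) = 7 + 2*t*(1 + t) (d(t) = 7 + (1 + t)*(t + t) = 7 + (1 + t)*(2*t) = 7 + 2*t*(1 + t))
1/k(d(-2)) = 1/(-102 - (7 + 2*(-2) + 2*(-2)**2)) = 1/(-102 - (7 - 4 + 2*4)) = 1/(-102 - (7 - 4 + 8)) = 1/(-102 - 1*11) = 1/(-102 - 11) = 1/(-113) = -1/113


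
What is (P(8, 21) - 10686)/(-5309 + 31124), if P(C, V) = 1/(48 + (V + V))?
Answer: -961739/2323350 ≈ -0.41394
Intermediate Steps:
P(C, V) = 1/(48 + 2*V)
(P(8, 21) - 10686)/(-5309 + 31124) = (1/(2*(24 + 21)) - 10686)/(-5309 + 31124) = ((½)/45 - 10686)/25815 = ((½)*(1/45) - 10686)*(1/25815) = (1/90 - 10686)*(1/25815) = -961739/90*1/25815 = -961739/2323350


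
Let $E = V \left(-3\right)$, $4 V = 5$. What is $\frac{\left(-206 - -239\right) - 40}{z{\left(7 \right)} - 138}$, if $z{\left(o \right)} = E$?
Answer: $\frac{4}{81} \approx 0.049383$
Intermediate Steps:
$V = \frac{5}{4}$ ($V = \frac{1}{4} \cdot 5 = \frac{5}{4} \approx 1.25$)
$E = - \frac{15}{4}$ ($E = \frac{5}{4} \left(-3\right) = - \frac{15}{4} \approx -3.75$)
$z{\left(o \right)} = - \frac{15}{4}$
$\frac{\left(-206 - -239\right) - 40}{z{\left(7 \right)} - 138} = \frac{\left(-206 - -239\right) - 40}{- \frac{15}{4} - 138} = \frac{\left(-206 + 239\right) - 40}{- \frac{567}{4}} = \left(33 - 40\right) \left(- \frac{4}{567}\right) = \left(-7\right) \left(- \frac{4}{567}\right) = \frac{4}{81}$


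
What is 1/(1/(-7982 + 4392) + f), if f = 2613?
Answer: 3590/9380669 ≈ 0.00038270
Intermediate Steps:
1/(1/(-7982 + 4392) + f) = 1/(1/(-7982 + 4392) + 2613) = 1/(1/(-3590) + 2613) = 1/(-1/3590 + 2613) = 1/(9380669/3590) = 3590/9380669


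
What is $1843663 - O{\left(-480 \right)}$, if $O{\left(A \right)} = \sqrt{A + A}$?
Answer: $1843663 - 8 i \sqrt{15} \approx 1.8437 \cdot 10^{6} - 30.984 i$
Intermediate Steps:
$O{\left(A \right)} = \sqrt{2} \sqrt{A}$ ($O{\left(A \right)} = \sqrt{2 A} = \sqrt{2} \sqrt{A}$)
$1843663 - O{\left(-480 \right)} = 1843663 - \sqrt{2} \sqrt{-480} = 1843663 - \sqrt{2} \cdot 4 i \sqrt{30} = 1843663 - 8 i \sqrt{15}$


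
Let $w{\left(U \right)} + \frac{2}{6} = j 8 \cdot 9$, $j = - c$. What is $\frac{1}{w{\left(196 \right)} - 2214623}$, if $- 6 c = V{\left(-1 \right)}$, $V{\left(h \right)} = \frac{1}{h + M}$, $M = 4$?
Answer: $- \frac{3}{6643858} \approx -4.5155 \cdot 10^{-7}$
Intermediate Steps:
$V{\left(h \right)} = \frac{1}{4 + h}$ ($V{\left(h \right)} = \frac{1}{h + 4} = \frac{1}{4 + h}$)
$c = - \frac{1}{18}$ ($c = - \frac{1}{6 \left(4 - 1\right)} = - \frac{1}{6 \cdot 3} = \left(- \frac{1}{6}\right) \frac{1}{3} = - \frac{1}{18} \approx -0.055556$)
$j = \frac{1}{18}$ ($j = \left(-1\right) \left(- \frac{1}{18}\right) = \frac{1}{18} \approx 0.055556$)
$w{\left(U \right)} = \frac{11}{3}$ ($w{\left(U \right)} = - \frac{1}{3} + \frac{1}{18} \cdot 8 \cdot 9 = - \frac{1}{3} + \frac{4}{9} \cdot 9 = - \frac{1}{3} + 4 = \frac{11}{3}$)
$\frac{1}{w{\left(196 \right)} - 2214623} = \frac{1}{\frac{11}{3} - 2214623} = \frac{1}{- \frac{6643858}{3}} = - \frac{3}{6643858}$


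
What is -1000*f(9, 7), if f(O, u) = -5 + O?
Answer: -4000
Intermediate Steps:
-1000*f(9, 7) = -1000*(-5 + 9) = -1000*4 = -4000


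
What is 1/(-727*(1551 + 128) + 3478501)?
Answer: 1/2257868 ≈ 4.4290e-7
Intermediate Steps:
1/(-727*(1551 + 128) + 3478501) = 1/(-727*1679 + 3478501) = 1/(-1220633 + 3478501) = 1/2257868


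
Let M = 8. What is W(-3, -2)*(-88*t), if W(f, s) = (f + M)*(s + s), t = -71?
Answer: -124960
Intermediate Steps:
W(f, s) = 2*s*(8 + f) (W(f, s) = (f + 8)*(s + s) = (8 + f)*(2*s) = 2*s*(8 + f))
W(-3, -2)*(-88*t) = (2*(-2)*(8 - 3))*(-88*(-71)) = (2*(-2)*5)*6248 = -20*6248 = -124960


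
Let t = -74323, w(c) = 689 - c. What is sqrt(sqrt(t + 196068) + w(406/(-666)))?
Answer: sqrt(8496680 + 12321*sqrt(121745))/111 ≈ 32.226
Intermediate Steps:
sqrt(sqrt(t + 196068) + w(406/(-666))) = sqrt(sqrt(-74323 + 196068) + (689 - 406/(-666))) = sqrt(sqrt(121745) + (689 - 406*(-1)/666)) = sqrt(sqrt(121745) + (689 - 1*(-203/333))) = sqrt(sqrt(121745) + (689 + 203/333)) = sqrt(sqrt(121745) + 229640/333) = sqrt(229640/333 + sqrt(121745))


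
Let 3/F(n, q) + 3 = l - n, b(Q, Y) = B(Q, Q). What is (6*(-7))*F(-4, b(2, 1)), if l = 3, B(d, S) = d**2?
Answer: -63/2 ≈ -31.500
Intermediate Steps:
b(Q, Y) = Q**2
F(n, q) = -3/n (F(n, q) = 3/(-3 + (3 - n)) = 3/((-n)) = 3*(-1/n) = -3/n)
(6*(-7))*F(-4, b(2, 1)) = (6*(-7))*(-3/(-4)) = -(-126)*(-1)/4 = -42*3/4 = -63/2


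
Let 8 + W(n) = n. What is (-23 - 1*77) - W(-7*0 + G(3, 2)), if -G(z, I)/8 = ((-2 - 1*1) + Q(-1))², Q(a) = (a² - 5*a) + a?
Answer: -60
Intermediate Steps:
Q(a) = a² - 4*a
G(z, I) = -32 (G(z, I) = -8*((-2 - 1*1) - (-4 - 1))² = -8*((-2 - 1) - 1*(-5))² = -8*(-3 + 5)² = -8*2² = -8*4 = -32)
W(n) = -8 + n
(-23 - 1*77) - W(-7*0 + G(3, 2)) = (-23 - 1*77) - (-8 + (-7*0 - 32)) = (-23 - 77) - (-8 + (0 - 32)) = -100 - (-8 - 32) = -100 - 1*(-40) = -100 + 40 = -60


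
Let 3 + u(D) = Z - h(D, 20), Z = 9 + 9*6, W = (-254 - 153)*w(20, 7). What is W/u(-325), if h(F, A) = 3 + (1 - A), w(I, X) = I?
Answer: -2035/19 ≈ -107.11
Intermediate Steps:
h(F, A) = 4 - A
W = -8140 (W = (-254 - 153)*20 = -407*20 = -8140)
Z = 63 (Z = 9 + 54 = 63)
u(D) = 76 (u(D) = -3 + (63 - (4 - 1*20)) = -3 + (63 - (4 - 20)) = -3 + (63 - 1*(-16)) = -3 + (63 + 16) = -3 + 79 = 76)
W/u(-325) = -8140/76 = -8140*1/76 = -2035/19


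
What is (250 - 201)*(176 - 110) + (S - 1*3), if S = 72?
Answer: 3303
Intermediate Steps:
(250 - 201)*(176 - 110) + (S - 1*3) = (250 - 201)*(176 - 110) + (72 - 1*3) = 49*66 + (72 - 3) = 3234 + 69 = 3303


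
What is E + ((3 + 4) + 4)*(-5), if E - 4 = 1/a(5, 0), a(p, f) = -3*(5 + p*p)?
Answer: -4591/90 ≈ -51.011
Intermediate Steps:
a(p, f) = -15 - 3*p² (a(p, f) = -3*(5 + p²) = -15 - 3*p²)
E = 359/90 (E = 4 + 1/(-15 - 3*5²) = 4 + 1/(-15 - 3*25) = 4 + 1/(-15 - 75) = 4 + 1/(-90) = 4 - 1/90 = 359/90 ≈ 3.9889)
E + ((3 + 4) + 4)*(-5) = 359/90 + ((3 + 4) + 4)*(-5) = 359/90 + (7 + 4)*(-5) = 359/90 + 11*(-5) = 359/90 - 55 = -4591/90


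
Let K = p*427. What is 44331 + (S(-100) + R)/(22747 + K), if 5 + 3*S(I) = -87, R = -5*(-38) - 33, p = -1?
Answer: 2968404139/66960 ≈ 44331.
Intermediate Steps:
R = 157 (R = 190 - 33 = 157)
S(I) = -92/3 (S(I) = -5/3 + (⅓)*(-87) = -5/3 - 29 = -92/3)
K = -427 (K = -1*427 = -427)
44331 + (S(-100) + R)/(22747 + K) = 44331 + (-92/3 + 157)/(22747 - 427) = 44331 + (379/3)/22320 = 44331 + (379/3)*(1/22320) = 44331 + 379/66960 = 2968404139/66960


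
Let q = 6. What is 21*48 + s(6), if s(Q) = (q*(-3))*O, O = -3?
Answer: 1062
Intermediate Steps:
s(Q) = 54 (s(Q) = (6*(-3))*(-3) = -18*(-3) = 54)
21*48 + s(6) = 21*48 + 54 = 1008 + 54 = 1062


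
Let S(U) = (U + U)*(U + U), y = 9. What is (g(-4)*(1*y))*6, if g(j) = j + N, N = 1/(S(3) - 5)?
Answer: -6642/31 ≈ -214.26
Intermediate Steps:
S(U) = 4*U² (S(U) = (2*U)*(2*U) = 4*U²)
N = 1/31 (N = 1/(4*3² - 5) = 1/(4*9 - 5) = 1/(36 - 5) = 1/31 ≈ 0.032258)
g(j) = 1/31 + j (g(j) = j + 1/31 = 1/31 + j)
(g(-4)*(1*y))*6 = ((1/31 - 4)*(1*9))*6 = -123/31*9*6 = -1107/31*6 = -6642/31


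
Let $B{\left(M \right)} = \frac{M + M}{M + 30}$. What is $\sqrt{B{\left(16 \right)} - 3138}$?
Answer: $\frac{i \sqrt{1659634}}{23} \approx 56.012 i$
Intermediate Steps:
$B{\left(M \right)} = \frac{2 M}{30 + M}$
$\sqrt{B{\left(16 \right)} - 3138} = \sqrt{2 \cdot 16 \frac{1}{30 + 16} - 3138} = \sqrt{2 \cdot 16 \cdot \frac{1}{46} - 3138} = \sqrt{\frac{16}{23} - 3138} = \sqrt{- \frac{72158}{23}} = \frac{i \sqrt{1659634}}{23}$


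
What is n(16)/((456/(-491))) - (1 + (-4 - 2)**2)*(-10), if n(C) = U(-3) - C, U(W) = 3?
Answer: 175103/456 ≈ 384.00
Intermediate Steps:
n(C) = 3 - C
n(16)/((456/(-491))) - (1 + (-4 - 2)**2)*(-10) = (3 - 1*16)/((456/(-491))) - (1 + (-4 - 2)**2)*(-10) = (3 - 16)/((456*(-1/491))) - (1 + (-6)**2)*(-10) = -13/(-456/491) - (1 + 36)*(-10) = -13*(-491/456) - 37*(-10) = 6383/456 - 1*(-370) = 6383/456 + 370 = 175103/456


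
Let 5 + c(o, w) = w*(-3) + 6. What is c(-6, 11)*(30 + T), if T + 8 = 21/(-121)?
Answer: -84512/121 ≈ -698.45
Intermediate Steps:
c(o, w) = 1 - 3*w (c(o, w) = -5 + (w*(-3) + 6) = -5 + (-3*w + 6) = -5 + (6 - 3*w) = 1 - 3*w)
T = -989/121 (T = -8 + 21/(-121) = -8 + 21*(-1/121) = -8 - 21/121 = -989/121 ≈ -8.1736)
c(-6, 11)*(30 + T) = (1 - 3*11)*(30 - 989/121) = (1 - 33)*(2641/121) = -32*2641/121 = -84512/121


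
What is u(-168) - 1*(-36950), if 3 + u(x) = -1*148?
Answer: 36799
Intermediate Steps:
u(x) = -151 (u(x) = -3 - 1*148 = -3 - 148 = -151)
u(-168) - 1*(-36950) = -151 - 1*(-36950) = -151 + 36950 = 36799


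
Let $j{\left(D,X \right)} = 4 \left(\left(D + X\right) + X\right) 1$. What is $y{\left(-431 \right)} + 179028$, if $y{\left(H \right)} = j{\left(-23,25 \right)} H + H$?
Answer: $132049$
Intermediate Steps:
$j{\left(D,X \right)} = 4 D + 8 X$ ($j{\left(D,X \right)} = 4 \left(D + 2 X\right) 1 = \left(4 D + 8 X\right) 1 = 4 D + 8 X$)
$y{\left(H \right)} = 109 H$ ($y{\left(H \right)} = \left(4 \left(-23\right) + 8 \cdot 25\right) H + H = \left(-92 + 200\right) H + H = 108 H + H = 109 H$)
$y{\left(-431 \right)} + 179028 = 109 \left(-431\right) + 179028 = -46979 + 179028 = 132049$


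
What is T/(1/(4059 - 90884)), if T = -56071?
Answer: 4868364575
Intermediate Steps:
T/(1/(4059 - 90884)) = -56071/(1/(4059 - 90884)) = -56071/(1/(-86825)) = -56071/(-1/86825) = -56071*(-86825) = 4868364575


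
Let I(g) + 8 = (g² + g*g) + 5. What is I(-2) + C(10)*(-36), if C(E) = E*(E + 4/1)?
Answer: -5035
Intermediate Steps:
I(g) = -3 + 2*g² (I(g) = -8 + ((g² + g*g) + 5) = -8 + ((g² + g²) + 5) = -8 + (2*g² + 5) = -8 + (5 + 2*g²) = -3 + 2*g²)
C(E) = E*(4 + E) (C(E) = E*(E + 4*1) = E*(E + 4) = E*(4 + E))
I(-2) + C(10)*(-36) = (-3 + 2*(-2)²) + (10*(4 + 10))*(-36) = (-3 + 2*4) + (10*14)*(-36) = (-3 + 8) + 140*(-36) = 5 - 5040 = -5035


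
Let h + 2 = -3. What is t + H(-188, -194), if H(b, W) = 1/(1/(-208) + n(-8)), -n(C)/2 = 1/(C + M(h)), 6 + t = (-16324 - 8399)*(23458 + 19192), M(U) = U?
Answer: -32687514428/31 ≈ -1.0544e+9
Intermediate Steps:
h = -5 (h = -2 - 3 = -5)
t = -1054435956 (t = -6 + (-16324 - 8399)*(23458 + 19192) = -6 - 24723*42650 = -6 - 1054435950 = -1054435956)
n(C) = -2/(-5 + C) (n(C) = -2/(C - 5) = -2/(-5 + C))
H(b, W) = 208/31 (H(b, W) = 1/(1/(-208) - 2/(-5 - 8)) = 1/(-1/208 - 2/(-13)) = 1/(-1/208 - 2*(-1/13)) = 1/(-1/208 + 2/13) = 1/(31/208) = 208/31)
t + H(-188, -194) = -1054435956 + 208/31 = -32687514428/31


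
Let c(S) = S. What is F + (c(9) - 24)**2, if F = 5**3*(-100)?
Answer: -12275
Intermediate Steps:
F = -12500 (F = 125*(-100) = -12500)
F + (c(9) - 24)**2 = -12500 + (9 - 24)**2 = -12500 + (-15)**2 = -12500 + 225 = -12275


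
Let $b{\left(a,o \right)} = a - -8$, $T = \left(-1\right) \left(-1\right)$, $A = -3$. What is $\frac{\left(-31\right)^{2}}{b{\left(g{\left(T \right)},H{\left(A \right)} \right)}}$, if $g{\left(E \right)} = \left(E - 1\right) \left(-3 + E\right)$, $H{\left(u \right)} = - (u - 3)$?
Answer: $\frac{961}{8} \approx 120.13$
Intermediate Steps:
$H{\left(u \right)} = 3 - u$ ($H{\left(u \right)} = - (-3 + u) = 3 - u$)
$T = 1$
$g{\left(E \right)} = \left(-1 + E\right) \left(-3 + E\right)$
$b{\left(a,o \right)} = 8 + a$ ($b{\left(a,o \right)} = a + 8 = 8 + a$)
$\frac{\left(-31\right)^{2}}{b{\left(g{\left(T \right)},H{\left(A \right)} \right)}} = \frac{\left(-31\right)^{2}}{8 + \left(3 + 1^{2} - 4\right)} = \frac{961}{8 + \left(3 + 1 - 4\right)} = \frac{961}{8 + 0} = \frac{961}{8}$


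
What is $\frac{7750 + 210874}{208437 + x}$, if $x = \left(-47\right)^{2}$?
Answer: $\frac{109312}{105323} \approx 1.0379$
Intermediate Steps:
$x = 2209$
$\frac{7750 + 210874}{208437 + x} = \frac{7750 + 210874}{208437 + 2209} = \frac{218624}{210646} = 218624 \cdot \frac{1}{210646} = \frac{109312}{105323}$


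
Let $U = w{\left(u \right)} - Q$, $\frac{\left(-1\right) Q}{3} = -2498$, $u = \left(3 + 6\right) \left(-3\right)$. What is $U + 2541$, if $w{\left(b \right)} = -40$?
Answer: $-4993$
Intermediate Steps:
$u = -27$ ($u = 9 \left(-3\right) = -27$)
$Q = 7494$ ($Q = \left(-3\right) \left(-2498\right) = 7494$)
$U = -7534$ ($U = -40 - 7494 = -7534$)
$U + 2541 = -7534 + 2541 = -4993$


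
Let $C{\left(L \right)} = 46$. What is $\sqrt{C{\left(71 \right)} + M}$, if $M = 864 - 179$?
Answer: $\sqrt{731} \approx 27.037$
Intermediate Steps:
$M = 685$
$\sqrt{C{\left(71 \right)} + M} = \sqrt{46 + 685} = \sqrt{731}$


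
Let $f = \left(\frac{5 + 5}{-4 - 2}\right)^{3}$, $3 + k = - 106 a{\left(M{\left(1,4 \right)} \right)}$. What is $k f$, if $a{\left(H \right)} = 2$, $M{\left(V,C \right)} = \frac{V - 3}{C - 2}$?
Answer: $\frac{26875}{27} \approx 995.37$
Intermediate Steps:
$M{\left(V,C \right)} = \frac{-3 + V}{-2 + C}$
$k = -215$ ($k = -3 - 212 = -215$)
$f = - \frac{125}{27}$ ($f = \left(\frac{10}{-6}\right)^{3} = \left(10 \left(- \frac{1}{6}\right)\right)^{3} = \left(- \frac{5}{3}\right)^{3} = - \frac{125}{27} \approx -4.6296$)
$k f = \left(-215\right) \left(- \frac{125}{27}\right) = \frac{26875}{27}$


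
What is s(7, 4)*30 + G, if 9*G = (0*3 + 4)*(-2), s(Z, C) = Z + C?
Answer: 2962/9 ≈ 329.11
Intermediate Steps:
s(Z, C) = C + Z
G = -8/9 (G = ((0*3 + 4)*(-2))/9 = ((0 + 4)*(-2))/9 = (4*(-2))/9 = (⅑)*(-8) = -8/9 ≈ -0.88889)
s(7, 4)*30 + G = (4 + 7)*30 - 8/9 = 11*30 - 8/9 = 330 - 8/9 = 2962/9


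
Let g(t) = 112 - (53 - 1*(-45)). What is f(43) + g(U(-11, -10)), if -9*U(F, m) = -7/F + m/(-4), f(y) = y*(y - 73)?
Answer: -1276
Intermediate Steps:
f(y) = y*(-73 + y)
U(F, m) = m/36 + 7/(9*F) (U(F, m) = -(-7/F + m/(-4))/9 = -(-7/F + m*(-1/4))/9 = -(-7/F - m/4)/9 = m/36 + 7/(9*F))
g(t) = 14 (g(t) = 112 - (53 + 45) = 112 - 1*98 = 112 - 98 = 14)
f(43) + g(U(-11, -10)) = 43*(-73 + 43) + 14 = 43*(-30) + 14 = -1290 + 14 = -1276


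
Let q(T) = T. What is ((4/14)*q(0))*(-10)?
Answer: 0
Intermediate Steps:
((4/14)*q(0))*(-10) = ((4/14)*0)*(-10) = ((4*(1/14))*0)*(-10) = ((2/7)*0)*(-10) = 0*(-10) = 0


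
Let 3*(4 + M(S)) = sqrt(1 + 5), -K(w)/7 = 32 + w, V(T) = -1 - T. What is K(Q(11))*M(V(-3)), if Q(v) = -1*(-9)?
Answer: 1148 - 287*sqrt(6)/3 ≈ 913.67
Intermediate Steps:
Q(v) = 9
K(w) = -224 - 7*w (K(w) = -7*(32 + w) = -224 - 7*w)
M(S) = -4 + sqrt(6)/3 (M(S) = -4 + sqrt(1 + 5)/3 = -4 + sqrt(6)/3)
K(Q(11))*M(V(-3)) = (-224 - 7*9)*(-4 + sqrt(6)/3) = (-224 - 63)*(-4 + sqrt(6)/3) = -287*(-4 + sqrt(6)/3) = 1148 - 287*sqrt(6)/3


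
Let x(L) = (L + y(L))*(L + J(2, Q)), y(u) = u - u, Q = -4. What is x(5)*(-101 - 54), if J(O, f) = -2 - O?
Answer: -775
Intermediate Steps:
y(u) = 0
x(L) = L*(-4 + L) (x(L) = (L + 0)*(L + (-2 - 1*2)) = L*(L + (-2 - 2)) = L*(L - 4) = L*(-4 + L))
x(5)*(-101 - 54) = (5*(-4 + 5))*(-101 - 54) = (5*1)*(-155) = 5*(-155) = -775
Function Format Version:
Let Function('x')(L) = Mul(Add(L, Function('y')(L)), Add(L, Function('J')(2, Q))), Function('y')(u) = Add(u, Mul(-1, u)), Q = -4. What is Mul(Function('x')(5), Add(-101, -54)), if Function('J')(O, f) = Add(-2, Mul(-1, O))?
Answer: -775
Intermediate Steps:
Function('y')(u) = 0
Function('x')(L) = Mul(L, Add(-4, L)) (Function('x')(L) = Mul(Add(L, 0), Add(L, Add(-2, Mul(-1, 2)))) = Mul(L, Add(L, Add(-2, -2))) = Mul(L, Add(L, -4)) = Mul(L, Add(-4, L)))
Mul(Function('x')(5), Add(-101, -54)) = Mul(Mul(5, Add(-4, 5)), Add(-101, -54)) = Mul(Mul(5, 1), -155) = Mul(5, -155) = -775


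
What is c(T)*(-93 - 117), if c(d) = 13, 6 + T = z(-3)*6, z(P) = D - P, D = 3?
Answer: -2730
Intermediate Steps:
z(P) = 3 - P
T = 30 (T = -6 + (3 - 1*(-3))*6 = -6 + (3 + 3)*6 = -6 + 6*6 = -6 + 36 = 30)
c(T)*(-93 - 117) = 13*(-93 - 117) = 13*(-210) = -2730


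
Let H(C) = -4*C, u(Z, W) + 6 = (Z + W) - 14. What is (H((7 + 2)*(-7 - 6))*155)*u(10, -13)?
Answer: -1668420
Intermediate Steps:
u(Z, W) = -20 + W + Z (u(Z, W) = -6 + ((Z + W) - 14) = -6 + ((W + Z) - 14) = -6 + (-14 + W + Z) = -20 + W + Z)
(H((7 + 2)*(-7 - 6))*155)*u(10, -13) = (-4*(7 + 2)*(-7 - 6)*155)*(-20 - 13 + 10) = (-36*(-13)*155)*(-23) = (-4*(-117)*155)*(-23) = (468*155)*(-23) = 72540*(-23) = -1668420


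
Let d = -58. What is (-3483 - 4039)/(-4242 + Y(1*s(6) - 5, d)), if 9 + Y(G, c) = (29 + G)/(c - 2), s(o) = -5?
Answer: 451320/255079 ≈ 1.7693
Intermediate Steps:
Y(G, c) = -9 + (29 + G)/(-2 + c) (Y(G, c) = -9 + (29 + G)/(c - 2) = -9 + (29 + G)/(-2 + c))
(-3483 - 4039)/(-4242 + Y(1*s(6) - 5, d)) = (-3483 - 4039)/(-4242 + (47 + (1*(-5) - 5) - 9*(-58))/(-2 - 58)) = -7522/(-4242 + (47 + (-5 - 5) + 522)/(-60)) = -7522/(-4242 - (47 - 10 + 522)/60) = -7522/(-4242 - 1/60*559) = -7522/(-4242 - 559/60) = -7522/(-255079/60) = -7522*(-60/255079) = 451320/255079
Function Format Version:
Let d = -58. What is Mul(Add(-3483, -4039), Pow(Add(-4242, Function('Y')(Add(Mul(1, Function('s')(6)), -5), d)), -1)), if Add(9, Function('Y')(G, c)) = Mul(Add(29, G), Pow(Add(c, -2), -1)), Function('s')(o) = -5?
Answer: Rational(451320, 255079) ≈ 1.7693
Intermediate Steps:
Function('Y')(G, c) = Add(-9, Mul(Pow(Add(-2, c), -1), Add(29, G))) (Function('Y')(G, c) = Add(-9, Mul(Add(29, G), Pow(Add(c, -2), -1))) = Add(-9, Mul(Add(29, G), Pow(Add(-2, c), -1))) = Add(-9, Mul(Pow(Add(-2, c), -1), Add(29, G))))
Mul(Add(-3483, -4039), Pow(Add(-4242, Function('Y')(Add(Mul(1, Function('s')(6)), -5), d)), -1)) = Mul(Add(-3483, -4039), Pow(Add(-4242, Mul(Pow(Add(-2, -58), -1), Add(47, Add(Mul(1, -5), -5), Mul(-9, -58)))), -1)) = Mul(-7522, Pow(Add(-4242, Mul(Pow(-60, -1), Add(47, Add(-5, -5), 522))), -1)) = Mul(-7522, Pow(Add(-4242, Mul(Rational(-1, 60), Add(47, -10, 522))), -1)) = Mul(-7522, Pow(Add(-4242, Mul(Rational(-1, 60), 559)), -1)) = Mul(-7522, Pow(Add(-4242, Rational(-559, 60)), -1)) = Mul(-7522, Pow(Rational(-255079, 60), -1)) = Mul(-7522, Rational(-60, 255079)) = Rational(451320, 255079)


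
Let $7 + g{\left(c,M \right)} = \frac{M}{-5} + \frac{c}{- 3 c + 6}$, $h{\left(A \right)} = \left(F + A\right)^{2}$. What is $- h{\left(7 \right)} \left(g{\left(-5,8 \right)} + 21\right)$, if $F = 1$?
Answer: $- \frac{81728}{105} \approx -778.36$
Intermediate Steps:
$h{\left(A \right)} = \left(1 + A\right)^{2}$
$g{\left(c,M \right)} = -7 - \frac{M}{5} + \frac{c}{6 - 3 c}$ ($g{\left(c,M \right)} = -7 + \left(\frac{M}{-5} + \frac{c}{- 3 c + 6}\right) = -7 + \left(M \left(- \frac{1}{5}\right) + \frac{c}{6 - 3 c}\right) = -7 - \left(\frac{M}{5} - \frac{c}{6 - 3 c}\right) = -7 - \frac{M}{5} + \frac{c}{6 - 3 c}$)
$- h{\left(7 \right)} \left(g{\left(-5,8 \right)} + 21\right) = - \left(1 + 7\right)^{2} \left(\frac{210 - -550 + 6 \cdot 8 - 24 \left(-5\right)}{15 \left(-2 - 5\right)} + 21\right) = - 8^{2} \left(\frac{210 + 550 + 48 + 120}{15 \left(-7\right)} + 21\right) = - 64 \left(\frac{1}{15} \left(- \frac{1}{7}\right) 928 + 21\right) = - 64 \left(- \frac{928}{105} + 21\right) = - \frac{64 \cdot 1277}{105} = \left(-1\right) \frac{81728}{105} = - \frac{81728}{105}$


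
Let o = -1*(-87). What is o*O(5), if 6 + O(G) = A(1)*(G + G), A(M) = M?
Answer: 348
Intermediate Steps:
O(G) = -6 + 2*G (O(G) = -6 + 1*(G + G) = -6 + 1*(2*G) = -6 + 2*G)
o = 87
o*O(5) = 87*(-6 + 2*5) = 87*(-6 + 10) = 87*4 = 348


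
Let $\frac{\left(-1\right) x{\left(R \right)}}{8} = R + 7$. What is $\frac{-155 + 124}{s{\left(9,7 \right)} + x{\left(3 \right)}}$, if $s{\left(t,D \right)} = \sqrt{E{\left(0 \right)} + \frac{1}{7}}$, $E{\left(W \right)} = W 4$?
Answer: $\frac{17360}{44799} + \frac{31 \sqrt{7}}{44799} \approx 0.38934$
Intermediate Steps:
$E{\left(W \right)} = 4 W$
$x{\left(R \right)} = -56 - 8 R$ ($x{\left(R \right)} = - 8 \left(R + 7\right) = - 8 \left(7 + R\right) = -56 - 8 R$)
$s{\left(t,D \right)} = \frac{\sqrt{7}}{7}$ ($s{\left(t,D \right)} = \sqrt{4 \cdot 0 + \frac{1}{7}} = \sqrt{0 + \frac{1}{7}} = \sqrt{\frac{1}{7}} = \frac{\sqrt{7}}{7}$)
$\frac{-155 + 124}{s{\left(9,7 \right)} + x{\left(3 \right)}} = \frac{-155 + 124}{\frac{\sqrt{7}}{7} - 80} = - \frac{31}{\frac{\sqrt{7}}{7} - 80} = - \frac{31}{-80 + \frac{\sqrt{7}}{7}}$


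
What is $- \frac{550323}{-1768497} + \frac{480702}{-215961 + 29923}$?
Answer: $- \frac{124623175770}{54834607481} \approx -2.2727$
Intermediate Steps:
$- \frac{550323}{-1768497} + \frac{480702}{-215961 + 29923} = \left(-550323\right) \left(- \frac{1}{1768497}\right) + \frac{480702}{-186038} = \frac{183441}{589499} + 480702 \left(- \frac{1}{186038}\right) = \frac{183441}{589499} - \frac{240351}{93019} = - \frac{124623175770}{54834607481}$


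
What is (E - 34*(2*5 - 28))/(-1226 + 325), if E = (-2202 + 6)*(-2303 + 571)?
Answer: -3804084/901 ≈ -4222.1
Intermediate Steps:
E = 3803472 (E = -2196*(-1732) = 3803472)
(E - 34*(2*5 - 28))/(-1226 + 325) = (3803472 - 34*(2*5 - 28))/(-1226 + 325) = (3803472 - 34*(10 - 28))/(-901) = (3803472 - 34*(-18))*(-1/901) = (3803472 + 612)*(-1/901) = 3804084*(-1/901) = -3804084/901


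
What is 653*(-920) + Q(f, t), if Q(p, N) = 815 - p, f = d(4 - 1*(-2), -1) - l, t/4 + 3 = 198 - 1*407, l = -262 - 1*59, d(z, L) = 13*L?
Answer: -600253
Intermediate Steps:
l = -321 (l = -262 - 59 = -321)
t = -848 (t = -12 + 4*(198 - 1*407) = -12 + 4*(198 - 407) = -12 + 4*(-209) = -12 - 836 = -848)
f = 308 (f = 13*(-1) - 1*(-321) = -13 + 321 = 308)
653*(-920) + Q(f, t) = 653*(-920) + (815 - 1*308) = -600760 + (815 - 308) = -600760 + 507 = -600253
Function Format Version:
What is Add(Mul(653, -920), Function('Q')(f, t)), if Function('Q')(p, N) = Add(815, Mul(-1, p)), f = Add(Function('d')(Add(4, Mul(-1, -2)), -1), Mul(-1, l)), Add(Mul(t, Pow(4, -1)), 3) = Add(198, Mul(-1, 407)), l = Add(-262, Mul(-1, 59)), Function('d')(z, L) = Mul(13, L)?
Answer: -600253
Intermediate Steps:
l = -321 (l = Add(-262, -59) = -321)
t = -848 (t = Add(-12, Mul(4, Add(198, Mul(-1, 407)))) = Add(-12, Mul(4, Add(198, -407))) = Add(-12, Mul(4, -209)) = Add(-12, -836) = -848)
f = 308 (f = Add(Mul(13, -1), Mul(-1, -321)) = Add(-13, 321) = 308)
Add(Mul(653, -920), Function('Q')(f, t)) = Add(Mul(653, -920), Add(815, Mul(-1, 308))) = Add(-600760, Add(815, -308)) = Add(-600760, 507) = -600253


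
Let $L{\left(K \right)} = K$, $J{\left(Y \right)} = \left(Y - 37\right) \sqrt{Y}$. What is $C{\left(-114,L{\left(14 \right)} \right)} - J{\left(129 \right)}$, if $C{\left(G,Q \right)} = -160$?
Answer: $-160 - 92 \sqrt{129} \approx -1204.9$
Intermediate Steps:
$J{\left(Y \right)} = \sqrt{Y} \left(-37 + Y\right)$ ($J{\left(Y \right)} = \left(Y - 37\right) \sqrt{Y} = \left(-37 + Y\right) \sqrt{Y} = \sqrt{Y} \left(-37 + Y\right)$)
$C{\left(-114,L{\left(14 \right)} \right)} - J{\left(129 \right)} = -160 - \sqrt{129} \left(-37 + 129\right) = -160 - \sqrt{129} \cdot 92 = -160 - 92 \sqrt{129}$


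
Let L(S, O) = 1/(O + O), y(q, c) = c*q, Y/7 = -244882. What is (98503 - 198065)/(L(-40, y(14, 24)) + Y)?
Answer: 66905664/1151924927 ≈ 0.058082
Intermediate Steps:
Y = -1714174 (Y = 7*(-244882) = -1714174)
L(S, O) = 1/(2*O)
(98503 - 198065)/(L(-40, y(14, 24)) + Y) = (98503 - 198065)/(1/(2*((24*14))) - 1714174) = -99562/((1/2)/336 - 1714174) = -99562/((1/2)*(1/336) - 1714174) = -99562/(1/672 - 1714174) = -99562/(-1151924927/672) = -99562*(-672/1151924927) = 66905664/1151924927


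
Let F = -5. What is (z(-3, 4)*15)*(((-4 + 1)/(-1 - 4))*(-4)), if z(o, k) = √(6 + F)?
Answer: -36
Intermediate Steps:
z(o, k) = 1 (z(o, k) = √(6 - 5) = √1 = 1)
(z(-3, 4)*15)*(((-4 + 1)/(-1 - 4))*(-4)) = (1*15)*(((-4 + 1)/(-1 - 4))*(-4)) = 15*(-3/(-5)*(-4)) = 15*(-3*(-⅕)*(-4)) = 15*((⅗)*(-4)) = 15*(-12/5) = -36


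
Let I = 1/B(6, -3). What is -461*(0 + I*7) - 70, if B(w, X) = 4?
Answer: -3507/4 ≈ -876.75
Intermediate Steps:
I = ¼ (I = 1/4 = ¼ ≈ 0.25000)
-461*(0 + I*7) - 70 = -461*(0 + (¼)*7) - 70 = -461*(0 + 7/4) - 70 = -461*7/4 - 70 = -3227/4 - 70 = -3507/4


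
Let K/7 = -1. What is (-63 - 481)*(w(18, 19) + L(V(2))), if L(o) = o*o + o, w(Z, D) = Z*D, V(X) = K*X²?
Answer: -597312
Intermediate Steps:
K = -7 (K = 7*(-1) = -7)
V(X) = -7*X²
w(Z, D) = D*Z
L(o) = o + o² (L(o) = o² + o = o + o²)
(-63 - 481)*(w(18, 19) + L(V(2))) = (-63 - 481)*(19*18 + (-7*2²)*(1 - 7*2²)) = -544*(342 + (-7*4)*(1 - 7*4)) = -544*(342 - 28*(1 - 28)) = -544*(342 - 28*(-27)) = -544*(342 + 756) = -544*1098 = -597312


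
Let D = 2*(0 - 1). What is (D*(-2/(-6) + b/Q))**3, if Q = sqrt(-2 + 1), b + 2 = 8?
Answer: 7768/27 - 1712*I ≈ 287.7 - 1712.0*I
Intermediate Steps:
b = 6 (b = -2 + 8 = 6)
Q = I (Q = sqrt(-1) = I ≈ 1.0*I)
D = -2 (D = 2*(-1) = -2)
(D*(-2/(-6) + b/Q))**3 = (-2*(-2/(-6) + 6/I))**3 = (-2*(-2*(-1/6) + 6*(-I)))**3 = (-2*(1/3 - 6*I))**3 = (-2/3 + 12*I)**3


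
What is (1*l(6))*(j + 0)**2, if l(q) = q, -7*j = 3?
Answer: 54/49 ≈ 1.1020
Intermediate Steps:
j = -3/7 (j = -1/7*3 = -3/7 ≈ -0.42857)
(1*l(6))*(j + 0)**2 = (1*6)*(-3/7 + 0)**2 = 6*(-3/7)**2 = 6*(9/49) = 54/49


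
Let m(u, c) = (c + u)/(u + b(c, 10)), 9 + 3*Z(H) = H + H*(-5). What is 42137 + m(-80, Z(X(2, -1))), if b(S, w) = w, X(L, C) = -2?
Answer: 8849011/210 ≈ 42138.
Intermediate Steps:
Z(H) = -3 - 4*H/3 (Z(H) = -3 + (H + H*(-5))/3 = -3 + (H - 5*H)/3 = -3 + (-4*H)/3 = -3 - 4*H/3)
m(u, c) = (c + u)/(10 + u) (m(u, c) = (c + u)/(u + 10) = (c + u)/(10 + u))
42137 + m(-80, Z(X(2, -1))) = 42137 + ((-3 - 4/3*(-2)) - 80)/(10 - 80) = 42137 + ((-3 + 8/3) - 80)/(-70) = 42137 - (-1/3 - 80)/70 = 42137 - 1/70*(-241/3) = 42137 + 241/210 = 8849011/210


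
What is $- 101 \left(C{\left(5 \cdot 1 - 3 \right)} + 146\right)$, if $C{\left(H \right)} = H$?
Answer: $-14948$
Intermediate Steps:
$- 101 \left(C{\left(5 \cdot 1 - 3 \right)} + 146\right) = - 101 \left(\left(5 \cdot 1 - 3\right) + 146\right) = - 101 \left(\left(5 - 3\right) + 146\right) = - 101 \left(2 + 146\right) = \left(-101\right) 148 = -14948$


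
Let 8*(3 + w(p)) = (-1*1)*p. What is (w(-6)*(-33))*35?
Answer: 10395/4 ≈ 2598.8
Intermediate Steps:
w(p) = -3 - p/8 (w(p) = -3 + ((-1*1)*p)/8 = -3 + (-p)/8 = -3 - p/8)
(w(-6)*(-33))*35 = ((-3 - ⅛*(-6))*(-33))*35 = ((-3 + ¾)*(-33))*35 = -9/4*(-33)*35 = (297/4)*35 = 10395/4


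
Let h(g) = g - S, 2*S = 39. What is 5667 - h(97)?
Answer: 11179/2 ≈ 5589.5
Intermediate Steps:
S = 39/2 (S = (½)*39 = 39/2 ≈ 19.500)
h(g) = -39/2 + g (h(g) = g - 1*39/2 = g - 39/2 = -39/2 + g)
5667 - h(97) = 5667 - (-39/2 + 97) = 5667 - 1*155/2 = 5667 - 155/2 = 11179/2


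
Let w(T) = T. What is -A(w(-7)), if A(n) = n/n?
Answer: -1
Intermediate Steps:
A(n) = 1
-A(w(-7)) = -1*1 = -1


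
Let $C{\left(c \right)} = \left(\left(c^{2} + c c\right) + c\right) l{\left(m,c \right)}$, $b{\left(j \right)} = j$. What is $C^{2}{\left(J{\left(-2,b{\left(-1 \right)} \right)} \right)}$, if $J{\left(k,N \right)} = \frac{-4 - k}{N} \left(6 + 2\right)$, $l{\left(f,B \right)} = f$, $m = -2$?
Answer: $1115136$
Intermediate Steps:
$J{\left(k,N \right)} = \frac{8 \left(-4 - k\right)}{N}$ ($J{\left(k,N \right)} = \frac{-4 - k}{N} 8 = \frac{8 \left(-4 - k\right)}{N}$)
$C{\left(c \right)} = - 4 c^{2} - 2 c$ ($C{\left(c \right)} = \left(\left(c^{2} + c c\right) + c\right) \left(-2\right) = \left(\left(c^{2} + c^{2}\right) + c\right) \left(-2\right) = \left(2 c^{2} + c\right) \left(-2\right) = \left(c + 2 c^{2}\right) \left(-2\right) = - 4 c^{2} - 2 c$)
$C^{2}{\left(J{\left(-2,b{\left(-1 \right)} \right)} \right)} = \left(- 2 \frac{8 \left(-4 - -2\right)}{-1} \left(1 + 2 \frac{8 \left(-4 - -2\right)}{-1}\right)\right)^{2} = \left(- 2 \cdot 8 \left(-1\right) \left(-4 + 2\right) \left(1 + 2 \cdot 8 \left(-1\right) \left(-4 + 2\right)\right)\right)^{2} = \left(- 2 \cdot 8 \left(-1\right) \left(-2\right) \left(1 + 2 \cdot 8 \left(-1\right) \left(-2\right)\right)\right)^{2} = \left(\left(-2\right) 16 \left(1 + 2 \cdot 16\right)\right)^{2} = \left(\left(-2\right) 16 \left(1 + 32\right)\right)^{2} = \left(\left(-2\right) 16 \cdot 33\right)^{2} = \left(-1056\right)^{2} = 1115136$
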